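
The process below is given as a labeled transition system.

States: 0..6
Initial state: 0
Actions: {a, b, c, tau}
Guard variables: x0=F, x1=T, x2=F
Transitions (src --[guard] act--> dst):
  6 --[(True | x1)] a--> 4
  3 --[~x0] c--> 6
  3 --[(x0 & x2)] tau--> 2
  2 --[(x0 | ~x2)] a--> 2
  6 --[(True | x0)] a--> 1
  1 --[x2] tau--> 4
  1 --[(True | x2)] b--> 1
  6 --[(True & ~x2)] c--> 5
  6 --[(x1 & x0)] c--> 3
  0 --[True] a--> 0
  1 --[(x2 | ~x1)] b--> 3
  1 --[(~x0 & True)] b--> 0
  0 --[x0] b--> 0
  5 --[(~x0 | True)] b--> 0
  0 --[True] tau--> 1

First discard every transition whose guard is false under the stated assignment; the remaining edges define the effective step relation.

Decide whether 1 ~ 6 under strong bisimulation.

Answer: NOT BISIMILAR

Analysis:
Compute ~ classes (split until stable):
  π0 = {{0,1,2,3,4,5,6}}
  π1 = {{0},{1,5},{2},{3},{4},{6}}
  π2 = {{0},{1},{2},{3},{4},{5},{6}}
Fixed point at round 3; 7 class(es).
class of 1: {1}; class of 6: {6}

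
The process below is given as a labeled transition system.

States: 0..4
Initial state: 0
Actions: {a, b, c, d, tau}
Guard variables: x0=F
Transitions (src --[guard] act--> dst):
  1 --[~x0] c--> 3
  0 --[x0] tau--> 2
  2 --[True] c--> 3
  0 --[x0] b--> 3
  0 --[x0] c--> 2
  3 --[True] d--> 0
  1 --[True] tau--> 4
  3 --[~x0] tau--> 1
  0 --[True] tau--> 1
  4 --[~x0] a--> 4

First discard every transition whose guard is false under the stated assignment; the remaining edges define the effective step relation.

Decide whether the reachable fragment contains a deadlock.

Reach set: {0,1,3,4}
  0: tau→1  [deg 1]
  1: c→3  tau→4  [deg 2]
  3: d→0  tau→1  [deg 2]
  4: a→4  [deg 1]

Answer: DEADLOCK-FREE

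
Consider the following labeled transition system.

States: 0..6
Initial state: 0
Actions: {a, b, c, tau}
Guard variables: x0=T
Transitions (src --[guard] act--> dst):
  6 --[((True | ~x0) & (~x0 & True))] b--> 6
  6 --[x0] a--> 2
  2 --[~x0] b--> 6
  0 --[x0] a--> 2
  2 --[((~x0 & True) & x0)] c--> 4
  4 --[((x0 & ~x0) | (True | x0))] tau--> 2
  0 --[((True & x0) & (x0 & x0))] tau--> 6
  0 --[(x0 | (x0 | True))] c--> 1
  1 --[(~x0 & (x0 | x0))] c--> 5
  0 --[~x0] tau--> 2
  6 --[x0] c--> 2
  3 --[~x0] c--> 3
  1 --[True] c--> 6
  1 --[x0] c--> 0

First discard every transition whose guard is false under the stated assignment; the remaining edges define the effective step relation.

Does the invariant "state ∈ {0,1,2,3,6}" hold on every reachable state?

Allowed set {0,1,2,3,6}
Reachable = {0,1,2,6}
  0: ✓
  1: ✓
  2: ✓
  6: ✓

Answer: INVARIANT HOLDS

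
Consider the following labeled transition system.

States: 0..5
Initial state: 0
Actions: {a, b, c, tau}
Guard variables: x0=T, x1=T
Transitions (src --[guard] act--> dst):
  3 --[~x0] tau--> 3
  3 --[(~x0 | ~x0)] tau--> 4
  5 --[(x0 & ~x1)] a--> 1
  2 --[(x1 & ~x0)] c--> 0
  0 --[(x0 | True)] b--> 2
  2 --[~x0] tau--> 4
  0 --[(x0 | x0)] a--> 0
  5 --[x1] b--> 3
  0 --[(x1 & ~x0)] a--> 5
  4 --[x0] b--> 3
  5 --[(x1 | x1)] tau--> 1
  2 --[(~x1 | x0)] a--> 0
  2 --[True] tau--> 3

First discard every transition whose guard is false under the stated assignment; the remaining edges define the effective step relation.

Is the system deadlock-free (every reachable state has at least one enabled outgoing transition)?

Answer: DEADLOCK at state 3

Trace:
Reach set: {0,2,3}
  0: a→0  b→2  [2 out]
  2: a→0  tau→3  [2 out]
  3: ∅  [no exit]
Path to 3: b·tau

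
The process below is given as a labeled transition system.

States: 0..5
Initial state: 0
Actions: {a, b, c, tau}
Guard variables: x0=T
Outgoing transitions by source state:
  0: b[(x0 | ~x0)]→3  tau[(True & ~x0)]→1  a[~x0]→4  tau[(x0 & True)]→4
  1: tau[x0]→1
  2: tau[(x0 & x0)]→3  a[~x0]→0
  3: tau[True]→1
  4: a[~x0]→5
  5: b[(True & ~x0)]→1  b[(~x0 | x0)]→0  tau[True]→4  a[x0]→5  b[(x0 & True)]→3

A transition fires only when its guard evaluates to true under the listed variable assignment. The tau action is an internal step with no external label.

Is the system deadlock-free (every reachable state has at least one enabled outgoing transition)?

Answer: DEADLOCK at state 4

Analysis:
Reach set: {0,1,3,4}
  0: b→3  tau→4  [2 exit(s)]
  1: tau→1  [1 exit(s)]
  3: tau→1  [1 exit(s)]
  4: ∅  [no exit]
Path to 4: tau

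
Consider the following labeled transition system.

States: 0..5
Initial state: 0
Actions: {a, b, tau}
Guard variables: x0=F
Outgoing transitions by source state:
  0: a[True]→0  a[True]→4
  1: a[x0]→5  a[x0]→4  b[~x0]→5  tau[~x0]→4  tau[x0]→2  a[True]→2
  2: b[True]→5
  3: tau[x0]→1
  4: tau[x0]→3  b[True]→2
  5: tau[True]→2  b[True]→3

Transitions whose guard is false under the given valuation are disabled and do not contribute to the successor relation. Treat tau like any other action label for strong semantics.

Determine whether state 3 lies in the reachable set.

Guard filter leaves 9 enabled edge(s).
L0 = {0}
L1 = {4}  total {0,4}
L2 = {2}  total {0,2,4}
L3 = {5}  total {0,2,4,5}
L4 = {3}  total {0,2,3,4,5}
Reachable = {0,2,3,4,5}
Path to 3: a·b·b·b

Answer: REACHABLE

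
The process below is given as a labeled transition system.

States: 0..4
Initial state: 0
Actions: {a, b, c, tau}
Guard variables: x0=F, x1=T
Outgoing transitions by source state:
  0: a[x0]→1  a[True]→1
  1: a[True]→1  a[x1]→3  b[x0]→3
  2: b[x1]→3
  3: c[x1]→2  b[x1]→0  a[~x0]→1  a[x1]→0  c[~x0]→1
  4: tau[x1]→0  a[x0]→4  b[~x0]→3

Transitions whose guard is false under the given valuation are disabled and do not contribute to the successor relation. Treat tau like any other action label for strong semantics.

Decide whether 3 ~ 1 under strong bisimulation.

Compute ~ classes (split until stable):
  round 0: {{0,1,2,3,4}}
  round 1: {{0,1},{2},{3},{4}}
  round 2: {{0},{1},{2},{3},{4}}
stable after 3 split(s): 5 block(s)
[3]={3}  [1]={1}

Answer: NOT BISIMILAR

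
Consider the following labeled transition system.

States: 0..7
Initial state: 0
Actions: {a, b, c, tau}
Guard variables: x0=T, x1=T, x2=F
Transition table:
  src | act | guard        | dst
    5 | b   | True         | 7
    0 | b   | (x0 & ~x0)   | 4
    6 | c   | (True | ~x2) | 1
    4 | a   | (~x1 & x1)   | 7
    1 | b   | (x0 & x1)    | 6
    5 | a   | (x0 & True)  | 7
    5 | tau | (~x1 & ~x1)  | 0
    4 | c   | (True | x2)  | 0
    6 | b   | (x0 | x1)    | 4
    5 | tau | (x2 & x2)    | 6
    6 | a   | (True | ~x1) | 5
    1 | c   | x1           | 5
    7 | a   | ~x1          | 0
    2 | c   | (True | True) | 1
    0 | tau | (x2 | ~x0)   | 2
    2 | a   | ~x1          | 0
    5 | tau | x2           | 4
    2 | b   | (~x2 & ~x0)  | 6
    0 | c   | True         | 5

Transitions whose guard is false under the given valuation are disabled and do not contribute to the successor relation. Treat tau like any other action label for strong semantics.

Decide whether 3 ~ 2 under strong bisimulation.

Answer: NOT BISIMILAR

Analysis:
Refine partition for ~:
  π0 = {{0,1,2,3,4,5,6,7}}
  π1 = {{0,2,4},{1},{3,7},{5},{6}}
  π2 = {{0},{1},{2},{3,7},{4},{5},{6}}
7 equivalence class(es) (converged in 3)
[3]={3,7}  [2]={2}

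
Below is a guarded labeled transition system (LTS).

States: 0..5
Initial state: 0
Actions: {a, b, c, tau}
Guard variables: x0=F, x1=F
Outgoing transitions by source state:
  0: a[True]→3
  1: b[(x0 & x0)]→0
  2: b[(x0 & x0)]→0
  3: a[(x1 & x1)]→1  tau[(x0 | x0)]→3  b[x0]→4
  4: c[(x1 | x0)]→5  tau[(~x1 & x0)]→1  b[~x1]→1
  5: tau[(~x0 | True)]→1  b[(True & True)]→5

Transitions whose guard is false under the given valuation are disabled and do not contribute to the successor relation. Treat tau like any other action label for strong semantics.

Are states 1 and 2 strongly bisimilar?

Answer: BISIMILAR

Trace:
Compute ~ classes (split until stable):
  round 0: {{0,1,2,3,4,5}}
  round 1: {{0},{1,2,3},{4},{5}}
Fixed point at round 2; 4 class(es).
[1]={1,2,3}  [2]={1,2,3}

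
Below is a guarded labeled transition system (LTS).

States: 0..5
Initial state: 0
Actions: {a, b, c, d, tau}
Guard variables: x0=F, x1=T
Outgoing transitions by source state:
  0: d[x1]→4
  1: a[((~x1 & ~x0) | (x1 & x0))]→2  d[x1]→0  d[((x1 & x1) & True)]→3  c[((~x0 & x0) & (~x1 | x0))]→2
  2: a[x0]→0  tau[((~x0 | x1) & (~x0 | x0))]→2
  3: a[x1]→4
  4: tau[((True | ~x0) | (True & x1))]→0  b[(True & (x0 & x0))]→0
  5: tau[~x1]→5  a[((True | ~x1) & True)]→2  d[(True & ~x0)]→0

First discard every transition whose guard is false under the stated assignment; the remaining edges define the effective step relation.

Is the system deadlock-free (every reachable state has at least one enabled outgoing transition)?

Answer: DEADLOCK-FREE

Analysis:
Reachable = {0,4}
  0: d→4  [deg 1]
  4: tau→0  [deg 1]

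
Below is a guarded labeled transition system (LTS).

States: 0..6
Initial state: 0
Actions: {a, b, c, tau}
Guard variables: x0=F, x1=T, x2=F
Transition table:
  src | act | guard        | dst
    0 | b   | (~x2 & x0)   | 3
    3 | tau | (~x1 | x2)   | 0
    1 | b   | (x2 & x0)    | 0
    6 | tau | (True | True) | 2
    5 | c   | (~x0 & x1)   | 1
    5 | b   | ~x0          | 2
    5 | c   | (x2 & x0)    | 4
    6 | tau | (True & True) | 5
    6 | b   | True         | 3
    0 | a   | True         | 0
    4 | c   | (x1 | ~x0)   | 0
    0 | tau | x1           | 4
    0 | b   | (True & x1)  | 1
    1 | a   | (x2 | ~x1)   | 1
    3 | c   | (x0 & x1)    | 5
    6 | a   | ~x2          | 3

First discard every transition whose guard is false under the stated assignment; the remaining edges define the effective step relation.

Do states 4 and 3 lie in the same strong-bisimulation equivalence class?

Refine partition for ~:
  π0 = {{0,1,2,3,4,5,6}}
  π1 = {{0,6},{1,2,3},{4},{5}}
  π2 = {{0},{1,2,3},{4},{5},{6}}
stable after 3 split(s): 5 block(s)
class of 4: {4}; class of 3: {1,2,3}

Answer: NOT BISIMILAR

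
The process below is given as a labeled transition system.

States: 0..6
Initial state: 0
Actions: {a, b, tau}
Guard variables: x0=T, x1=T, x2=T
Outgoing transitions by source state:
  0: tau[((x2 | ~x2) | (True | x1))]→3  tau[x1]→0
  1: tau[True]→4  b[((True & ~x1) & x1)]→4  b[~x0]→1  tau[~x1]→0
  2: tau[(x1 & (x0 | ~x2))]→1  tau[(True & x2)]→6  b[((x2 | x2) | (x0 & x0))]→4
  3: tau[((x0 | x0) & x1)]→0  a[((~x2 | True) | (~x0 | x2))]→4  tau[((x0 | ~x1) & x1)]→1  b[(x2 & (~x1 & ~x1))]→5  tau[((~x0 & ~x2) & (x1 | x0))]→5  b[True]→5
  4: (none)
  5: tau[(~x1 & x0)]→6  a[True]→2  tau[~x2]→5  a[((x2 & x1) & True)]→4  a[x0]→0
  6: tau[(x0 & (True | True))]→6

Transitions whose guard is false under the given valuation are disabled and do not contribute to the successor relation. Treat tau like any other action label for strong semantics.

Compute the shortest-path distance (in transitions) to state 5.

Answer: 2

Working:
Layered search for 5:
  Layer 0: {0}
  Layer 1: {3}
  Layer 2: {1,4,5}
first hit 5 at d=2 via tau·b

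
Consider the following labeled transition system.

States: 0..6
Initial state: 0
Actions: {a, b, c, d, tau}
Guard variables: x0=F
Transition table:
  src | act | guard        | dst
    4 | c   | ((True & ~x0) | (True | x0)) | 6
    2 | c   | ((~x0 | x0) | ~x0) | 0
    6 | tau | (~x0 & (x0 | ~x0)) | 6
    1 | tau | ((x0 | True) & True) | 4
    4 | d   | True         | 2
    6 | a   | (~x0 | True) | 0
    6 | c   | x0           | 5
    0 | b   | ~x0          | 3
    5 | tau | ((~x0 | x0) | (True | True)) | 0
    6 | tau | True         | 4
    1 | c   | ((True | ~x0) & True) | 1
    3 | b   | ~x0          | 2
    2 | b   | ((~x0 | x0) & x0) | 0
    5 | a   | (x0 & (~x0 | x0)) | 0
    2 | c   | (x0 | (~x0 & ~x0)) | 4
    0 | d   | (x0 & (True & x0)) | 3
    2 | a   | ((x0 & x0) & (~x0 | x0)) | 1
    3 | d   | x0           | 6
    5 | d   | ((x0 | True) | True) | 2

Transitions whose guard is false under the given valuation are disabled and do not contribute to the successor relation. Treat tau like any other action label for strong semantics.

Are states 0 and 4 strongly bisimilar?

Compute ~ classes (split until stable):
  round 0: {{0,1,2,3,4,5,6}}
  round 1: {{0,3},{1},{2},{4},{5},{6}}
  round 2: {{0},{1},{2},{3},{4},{5},{6}}
7 equivalence class(es) (converged in 3)
[0]={0}  [4]={4}

Answer: NOT BISIMILAR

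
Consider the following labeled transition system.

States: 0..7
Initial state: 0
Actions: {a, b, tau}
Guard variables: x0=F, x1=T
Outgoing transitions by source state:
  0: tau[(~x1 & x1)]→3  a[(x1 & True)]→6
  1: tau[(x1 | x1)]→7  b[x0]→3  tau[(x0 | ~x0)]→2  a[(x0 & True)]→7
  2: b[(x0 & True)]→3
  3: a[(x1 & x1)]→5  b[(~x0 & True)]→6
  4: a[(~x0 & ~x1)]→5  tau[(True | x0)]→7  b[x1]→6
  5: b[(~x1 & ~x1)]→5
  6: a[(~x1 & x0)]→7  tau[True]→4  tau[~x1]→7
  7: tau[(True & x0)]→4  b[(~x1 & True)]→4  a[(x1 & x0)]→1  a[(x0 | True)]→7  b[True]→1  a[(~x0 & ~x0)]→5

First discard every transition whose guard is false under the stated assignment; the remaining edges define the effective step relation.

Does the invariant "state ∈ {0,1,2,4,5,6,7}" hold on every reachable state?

Answer: INVARIANT HOLDS

Working:
Allowed set {0,1,2,4,5,6,7}
Reach set: {0,1,2,4,5,6,7}
  0: ✓
  1: ✓
  2: ✓
  4: ✓
  5: ✓
  6: ✓
  7: ✓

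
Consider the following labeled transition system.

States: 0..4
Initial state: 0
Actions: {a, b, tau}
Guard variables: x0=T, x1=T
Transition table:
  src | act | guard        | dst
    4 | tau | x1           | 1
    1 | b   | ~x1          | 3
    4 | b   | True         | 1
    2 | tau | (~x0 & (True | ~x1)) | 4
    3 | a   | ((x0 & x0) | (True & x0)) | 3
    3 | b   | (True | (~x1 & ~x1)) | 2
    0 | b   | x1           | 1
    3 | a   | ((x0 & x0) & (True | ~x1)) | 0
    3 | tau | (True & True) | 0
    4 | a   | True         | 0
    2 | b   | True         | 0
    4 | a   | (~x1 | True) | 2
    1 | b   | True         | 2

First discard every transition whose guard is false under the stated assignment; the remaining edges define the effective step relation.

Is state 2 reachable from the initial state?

After dropping false guards: 11 live edges.
L0 = {0}
L1 = {1}  total {0,1}
L2 = {2}  total {0,1,2}
R = {0,1,2}
witness 2: b·b

Answer: REACHABLE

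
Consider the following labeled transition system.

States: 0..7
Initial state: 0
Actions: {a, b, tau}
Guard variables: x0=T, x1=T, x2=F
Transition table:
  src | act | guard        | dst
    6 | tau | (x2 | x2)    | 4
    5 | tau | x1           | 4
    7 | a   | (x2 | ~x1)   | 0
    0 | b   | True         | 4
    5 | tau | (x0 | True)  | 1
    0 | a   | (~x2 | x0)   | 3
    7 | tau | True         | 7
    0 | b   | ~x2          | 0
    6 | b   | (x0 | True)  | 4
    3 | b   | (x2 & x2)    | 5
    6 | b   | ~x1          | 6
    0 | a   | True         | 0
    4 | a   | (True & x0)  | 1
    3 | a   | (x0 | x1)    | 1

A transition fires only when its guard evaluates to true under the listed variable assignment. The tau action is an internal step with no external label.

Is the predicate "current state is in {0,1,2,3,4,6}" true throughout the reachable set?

Answer: INVARIANT HOLDS

Analysis:
Inv-set: {0,1,2,3,4,6}
Reachable = {0,1,3,4}
  0: ok
  1: ok
  3: ok
  4: ok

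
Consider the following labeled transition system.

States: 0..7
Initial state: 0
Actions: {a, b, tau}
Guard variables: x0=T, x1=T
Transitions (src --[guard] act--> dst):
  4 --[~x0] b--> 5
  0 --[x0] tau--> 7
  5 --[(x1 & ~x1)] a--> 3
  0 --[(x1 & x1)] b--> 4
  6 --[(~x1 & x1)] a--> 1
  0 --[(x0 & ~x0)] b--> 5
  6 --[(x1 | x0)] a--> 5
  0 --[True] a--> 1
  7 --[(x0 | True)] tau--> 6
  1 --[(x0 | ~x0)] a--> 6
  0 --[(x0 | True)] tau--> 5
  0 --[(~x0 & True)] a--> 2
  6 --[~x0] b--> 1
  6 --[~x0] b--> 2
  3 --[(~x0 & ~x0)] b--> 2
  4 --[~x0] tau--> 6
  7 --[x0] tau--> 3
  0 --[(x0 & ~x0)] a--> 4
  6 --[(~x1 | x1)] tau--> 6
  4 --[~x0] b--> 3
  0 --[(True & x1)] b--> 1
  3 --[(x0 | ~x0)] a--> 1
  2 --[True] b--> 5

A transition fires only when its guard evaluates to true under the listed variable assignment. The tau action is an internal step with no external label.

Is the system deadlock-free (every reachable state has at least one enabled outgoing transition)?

Answer: DEADLOCK at state 4

Trace:
R = {0,1,3,4,5,6,7}
  0: a→1  b→1  b→4  tau→5  tau→7  [5 out]
  1: a→6  [1 out]
  3: a→1  [1 out]
  4: ∅  [STUCK]
  5: ∅  [STUCK]
  6: a→5  tau→6  [2 out]
  7: tau→3  tau→6  [2 out]
trace reaching 4: b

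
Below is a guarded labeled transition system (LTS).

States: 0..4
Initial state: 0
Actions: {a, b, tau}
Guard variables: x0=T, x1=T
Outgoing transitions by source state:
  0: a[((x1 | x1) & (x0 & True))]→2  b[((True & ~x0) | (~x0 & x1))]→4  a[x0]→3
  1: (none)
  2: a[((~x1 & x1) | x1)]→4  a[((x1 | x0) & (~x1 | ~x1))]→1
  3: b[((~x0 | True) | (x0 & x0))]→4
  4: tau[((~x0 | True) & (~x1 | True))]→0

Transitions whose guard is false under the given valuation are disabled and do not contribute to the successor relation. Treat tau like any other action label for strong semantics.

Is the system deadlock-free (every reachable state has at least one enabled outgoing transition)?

Answer: DEADLOCK-FREE

Working:
R = {0,2,3,4}
  0: a→2  a→3  [deg 2]
  2: a→4  [deg 1]
  3: b→4  [deg 1]
  4: tau→0  [deg 1]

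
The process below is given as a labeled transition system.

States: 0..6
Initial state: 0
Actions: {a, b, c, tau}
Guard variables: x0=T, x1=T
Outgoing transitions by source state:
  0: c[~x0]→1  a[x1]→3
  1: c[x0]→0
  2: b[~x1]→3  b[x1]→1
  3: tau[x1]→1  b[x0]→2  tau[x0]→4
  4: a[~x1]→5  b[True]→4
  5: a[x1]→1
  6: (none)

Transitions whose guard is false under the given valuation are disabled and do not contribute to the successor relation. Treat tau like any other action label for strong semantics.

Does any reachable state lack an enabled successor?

Answer: DEADLOCK-FREE

Analysis:
Reach set: {0,1,2,3,4}
  0: a→3  [deg 1]
  1: c→0  [deg 1]
  2: b→1  [deg 1]
  3: b→2  tau→1  tau→4  [deg 3]
  4: b→4  [deg 1]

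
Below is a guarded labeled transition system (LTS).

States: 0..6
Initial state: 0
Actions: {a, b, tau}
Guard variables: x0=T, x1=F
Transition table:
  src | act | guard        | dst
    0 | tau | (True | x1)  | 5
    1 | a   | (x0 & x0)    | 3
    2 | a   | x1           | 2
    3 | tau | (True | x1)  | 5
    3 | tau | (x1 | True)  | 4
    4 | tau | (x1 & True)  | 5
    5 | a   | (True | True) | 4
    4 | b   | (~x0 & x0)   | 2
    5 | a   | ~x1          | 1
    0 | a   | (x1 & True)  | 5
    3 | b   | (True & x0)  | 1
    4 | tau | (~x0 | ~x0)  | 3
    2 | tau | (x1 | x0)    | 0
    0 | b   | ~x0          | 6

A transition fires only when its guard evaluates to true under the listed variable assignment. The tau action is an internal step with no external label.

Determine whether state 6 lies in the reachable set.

Guard filter leaves 8 enabled edge(s).
Layer 0: {0}
Layer 1: {5}  total {0,5}
Layer 2: {1,4}  total {0,1,4,5}
Layer 3: {3}  total {0,1,3,4,5}
R = {0,1,3,4,5}

Answer: UNREACHABLE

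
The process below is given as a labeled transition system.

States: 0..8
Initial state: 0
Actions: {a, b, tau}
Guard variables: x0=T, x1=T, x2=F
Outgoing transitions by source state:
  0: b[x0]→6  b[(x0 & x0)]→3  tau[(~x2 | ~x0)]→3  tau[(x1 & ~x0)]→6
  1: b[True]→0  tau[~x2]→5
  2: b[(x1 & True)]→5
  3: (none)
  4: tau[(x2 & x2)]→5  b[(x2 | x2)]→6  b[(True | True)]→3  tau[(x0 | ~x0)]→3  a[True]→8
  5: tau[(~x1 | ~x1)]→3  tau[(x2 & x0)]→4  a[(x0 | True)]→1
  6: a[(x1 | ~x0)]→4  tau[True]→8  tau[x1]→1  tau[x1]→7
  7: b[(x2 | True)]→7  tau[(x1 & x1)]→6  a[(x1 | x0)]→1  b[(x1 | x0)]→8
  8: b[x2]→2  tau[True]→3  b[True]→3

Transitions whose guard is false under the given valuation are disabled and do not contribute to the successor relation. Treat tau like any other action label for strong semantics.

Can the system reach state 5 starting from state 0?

Guard filter leaves 20 enabled edge(s).
depth 0: {0}
depth 1: {3,6}  total {0,3,6}
depth 2: {1,4,7,8}  total {0,1,3,4,6,7,8}
depth 3: {5}  total {0,1,3,4,5,6,7,8}
R = {0,1,3,4,5,6,7,8}
trace reaching 5: b·tau·tau

Answer: REACHABLE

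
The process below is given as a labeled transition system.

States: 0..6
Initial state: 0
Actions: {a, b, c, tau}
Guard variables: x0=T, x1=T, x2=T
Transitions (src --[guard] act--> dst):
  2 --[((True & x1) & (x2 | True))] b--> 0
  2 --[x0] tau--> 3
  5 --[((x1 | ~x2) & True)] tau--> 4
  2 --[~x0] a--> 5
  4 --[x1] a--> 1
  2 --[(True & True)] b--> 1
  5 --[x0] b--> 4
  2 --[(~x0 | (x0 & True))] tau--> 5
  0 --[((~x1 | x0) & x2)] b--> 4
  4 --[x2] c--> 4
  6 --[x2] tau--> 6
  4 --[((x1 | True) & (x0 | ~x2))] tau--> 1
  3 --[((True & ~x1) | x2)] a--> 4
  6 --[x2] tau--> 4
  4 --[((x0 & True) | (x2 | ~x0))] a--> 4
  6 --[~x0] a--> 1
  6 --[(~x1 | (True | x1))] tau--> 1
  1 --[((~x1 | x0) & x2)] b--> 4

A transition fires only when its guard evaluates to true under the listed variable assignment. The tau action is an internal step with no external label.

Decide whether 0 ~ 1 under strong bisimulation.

Refine partition for ~:
  π0 = {{0,1,2,3,4,5,6}}
  π1 = {{0,1},{2,5},{3},{4},{6}}
  π2 = {{0,1},{2},{3},{4},{5},{6}}
6 equivalence class(es) (converged in 3)
0∈{0,1}, 1∈{0,1}

Answer: BISIMILAR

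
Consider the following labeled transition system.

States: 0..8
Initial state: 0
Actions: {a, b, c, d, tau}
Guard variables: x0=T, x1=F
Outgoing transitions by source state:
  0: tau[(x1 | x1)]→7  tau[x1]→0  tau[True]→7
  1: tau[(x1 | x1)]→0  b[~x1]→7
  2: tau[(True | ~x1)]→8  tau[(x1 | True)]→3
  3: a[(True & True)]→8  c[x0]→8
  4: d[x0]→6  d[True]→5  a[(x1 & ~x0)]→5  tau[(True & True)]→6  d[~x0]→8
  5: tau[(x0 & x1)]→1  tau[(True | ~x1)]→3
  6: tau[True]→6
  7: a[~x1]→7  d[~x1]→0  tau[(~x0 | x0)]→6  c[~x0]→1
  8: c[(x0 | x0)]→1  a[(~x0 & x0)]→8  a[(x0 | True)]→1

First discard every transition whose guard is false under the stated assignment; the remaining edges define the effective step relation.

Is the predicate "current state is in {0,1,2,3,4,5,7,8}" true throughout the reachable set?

Answer: INVARIANT VIOLATED at state 6

Analysis:
Allowed set {0,1,2,3,4,5,7,8}
Reachable = {0,6,7}
  0: ✓
  6: VIOLATES
  7: ✓
counterexample path to 6: tau·tau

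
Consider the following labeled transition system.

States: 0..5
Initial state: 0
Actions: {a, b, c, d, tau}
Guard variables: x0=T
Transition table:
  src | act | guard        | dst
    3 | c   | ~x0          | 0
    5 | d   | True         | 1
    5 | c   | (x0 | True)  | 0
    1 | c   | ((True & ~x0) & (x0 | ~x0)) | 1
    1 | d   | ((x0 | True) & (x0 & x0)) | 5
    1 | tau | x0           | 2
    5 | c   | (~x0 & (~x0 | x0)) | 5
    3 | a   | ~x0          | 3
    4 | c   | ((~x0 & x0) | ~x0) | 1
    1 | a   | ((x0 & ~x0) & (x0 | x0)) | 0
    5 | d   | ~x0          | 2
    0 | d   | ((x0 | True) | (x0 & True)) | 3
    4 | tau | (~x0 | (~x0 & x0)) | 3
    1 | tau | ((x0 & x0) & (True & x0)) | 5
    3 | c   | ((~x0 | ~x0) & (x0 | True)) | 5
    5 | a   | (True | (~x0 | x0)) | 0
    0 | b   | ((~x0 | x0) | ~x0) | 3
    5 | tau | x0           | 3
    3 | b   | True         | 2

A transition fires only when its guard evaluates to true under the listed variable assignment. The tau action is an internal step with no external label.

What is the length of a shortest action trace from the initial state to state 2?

Layered search for 2:
  L0 = {0}
  L1 = {3}
  L2 = {2}
first hit 2 at d=2 via b·b

Answer: 2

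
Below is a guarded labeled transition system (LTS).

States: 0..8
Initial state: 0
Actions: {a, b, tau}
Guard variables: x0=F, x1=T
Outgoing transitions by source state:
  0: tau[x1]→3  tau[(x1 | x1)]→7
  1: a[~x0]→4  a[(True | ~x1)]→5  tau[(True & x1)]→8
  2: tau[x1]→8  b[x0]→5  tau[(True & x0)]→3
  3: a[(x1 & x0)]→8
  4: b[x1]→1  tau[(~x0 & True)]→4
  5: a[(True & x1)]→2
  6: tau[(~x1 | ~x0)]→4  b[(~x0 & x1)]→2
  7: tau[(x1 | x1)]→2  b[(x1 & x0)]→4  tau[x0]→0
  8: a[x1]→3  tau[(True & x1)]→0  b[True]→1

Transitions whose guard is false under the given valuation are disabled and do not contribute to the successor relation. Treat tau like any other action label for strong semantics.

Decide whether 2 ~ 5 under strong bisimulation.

Answer: NOT BISIMILAR

Trace:
Refine partition for ~:
  π0 = {{0,1,2,3,4,5,6,7,8}}
  π1 = {{0,2,7},{1},{3},{4,6},{5},{8}}
  π2 = {{0},{1},{2},{3},{4},{5},{6},{7},{8}}
Fixed point at round 3; 9 class(es).
class of 2: {2}; class of 5: {5}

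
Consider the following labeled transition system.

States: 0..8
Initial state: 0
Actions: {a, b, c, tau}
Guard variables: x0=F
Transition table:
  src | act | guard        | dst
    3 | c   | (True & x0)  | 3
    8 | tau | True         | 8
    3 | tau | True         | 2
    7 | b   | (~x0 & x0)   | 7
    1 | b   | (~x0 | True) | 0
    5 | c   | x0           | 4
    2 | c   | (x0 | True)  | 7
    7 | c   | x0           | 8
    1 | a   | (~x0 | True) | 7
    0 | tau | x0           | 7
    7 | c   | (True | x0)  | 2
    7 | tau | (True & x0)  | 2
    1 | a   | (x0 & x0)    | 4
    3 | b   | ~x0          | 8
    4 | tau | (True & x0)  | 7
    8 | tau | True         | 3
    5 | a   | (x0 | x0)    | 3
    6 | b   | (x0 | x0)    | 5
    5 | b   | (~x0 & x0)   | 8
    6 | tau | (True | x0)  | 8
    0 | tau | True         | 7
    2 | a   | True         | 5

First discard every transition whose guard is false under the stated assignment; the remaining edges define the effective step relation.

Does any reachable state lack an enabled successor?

Answer: DEADLOCK at state 5

Trace:
Reach set: {0,2,5,7}
  0: tau→7  [1 out]
  2: a→5  c→7  [2 out]
  5: ∅  [STUCK]
  7: c→2  [1 out]
Path to 5: tau·c·a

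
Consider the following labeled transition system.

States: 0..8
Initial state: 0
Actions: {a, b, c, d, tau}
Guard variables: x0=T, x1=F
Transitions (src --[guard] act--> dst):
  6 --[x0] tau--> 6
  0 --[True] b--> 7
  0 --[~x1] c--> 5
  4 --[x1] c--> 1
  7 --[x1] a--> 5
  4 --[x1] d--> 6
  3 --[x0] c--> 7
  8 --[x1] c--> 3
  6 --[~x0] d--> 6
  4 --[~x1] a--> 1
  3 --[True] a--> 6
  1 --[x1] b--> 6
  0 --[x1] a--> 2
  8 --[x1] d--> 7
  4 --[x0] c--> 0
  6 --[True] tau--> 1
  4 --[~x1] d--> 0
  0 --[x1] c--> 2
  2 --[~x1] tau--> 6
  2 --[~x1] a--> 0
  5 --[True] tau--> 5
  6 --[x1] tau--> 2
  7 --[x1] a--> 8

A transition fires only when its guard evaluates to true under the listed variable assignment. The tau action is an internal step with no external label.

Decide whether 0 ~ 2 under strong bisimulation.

Compute ~ classes (split until stable):
  π0 = {{0,1,2,3,4,5,6,7,8}}
  π1 = {{0},{1,7,8},{2},{3},{4},{5,6}}
  π2 = {{0},{1,7,8},{2},{3},{4},{5},{6}}
7 equivalence class(es) (converged in 3)
[0]={0}  [2]={2}

Answer: NOT BISIMILAR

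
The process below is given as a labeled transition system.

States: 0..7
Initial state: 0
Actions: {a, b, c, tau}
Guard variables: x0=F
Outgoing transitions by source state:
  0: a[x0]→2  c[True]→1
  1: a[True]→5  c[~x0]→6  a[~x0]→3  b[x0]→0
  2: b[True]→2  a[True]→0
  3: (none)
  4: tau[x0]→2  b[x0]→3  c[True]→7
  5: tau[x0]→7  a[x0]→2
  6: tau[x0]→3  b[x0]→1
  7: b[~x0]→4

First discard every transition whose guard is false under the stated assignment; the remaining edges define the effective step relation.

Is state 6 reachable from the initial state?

Answer: REACHABLE

Trace:
8 transition(s) survive guard evaluation.
Layer 0: {0}
Layer 1: {1}  now seen {0,1}
Layer 2: {3,5,6}  now seen {0,1,3,5,6}
Reach set: {0,1,3,5,6}
witness 6: c·c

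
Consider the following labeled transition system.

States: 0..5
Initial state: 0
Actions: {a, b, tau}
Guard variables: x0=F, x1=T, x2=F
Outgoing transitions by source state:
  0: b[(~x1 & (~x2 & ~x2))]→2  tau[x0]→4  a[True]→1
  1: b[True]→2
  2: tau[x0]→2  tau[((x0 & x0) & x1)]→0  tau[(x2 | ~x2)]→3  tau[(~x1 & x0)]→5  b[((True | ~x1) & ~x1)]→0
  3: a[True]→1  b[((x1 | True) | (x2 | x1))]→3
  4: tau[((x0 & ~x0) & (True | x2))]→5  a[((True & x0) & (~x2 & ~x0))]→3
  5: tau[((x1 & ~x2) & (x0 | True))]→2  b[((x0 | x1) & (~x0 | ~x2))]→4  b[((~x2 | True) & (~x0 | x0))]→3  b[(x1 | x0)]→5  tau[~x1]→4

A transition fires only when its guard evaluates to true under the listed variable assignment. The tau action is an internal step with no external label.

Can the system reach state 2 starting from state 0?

Answer: REACHABLE

Trace:
After dropping false guards: 9 live edges.
L0 = {0}
L1 = {1}  total {0,1}
L2 = {2}  total {0,1,2}
L3 = {3}  total {0,1,2,3}
Reach set: {0,1,2,3}
witness 2: a·b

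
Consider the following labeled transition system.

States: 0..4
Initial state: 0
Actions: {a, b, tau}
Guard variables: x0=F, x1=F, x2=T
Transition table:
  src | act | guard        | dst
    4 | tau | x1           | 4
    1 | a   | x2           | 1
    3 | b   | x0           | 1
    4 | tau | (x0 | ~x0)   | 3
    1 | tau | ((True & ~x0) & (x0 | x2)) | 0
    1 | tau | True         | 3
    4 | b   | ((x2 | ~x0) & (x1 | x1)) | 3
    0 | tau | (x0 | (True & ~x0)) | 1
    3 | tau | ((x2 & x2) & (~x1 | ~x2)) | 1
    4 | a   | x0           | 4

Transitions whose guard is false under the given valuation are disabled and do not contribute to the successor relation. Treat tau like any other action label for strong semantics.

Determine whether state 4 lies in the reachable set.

Answer: UNREACHABLE

Working:
6 transition(s) survive guard evaluation.
L0 = {0}
L1 = {1}  total {0,1}
L2 = {3}  total {0,1,3}
R = {0,1,3}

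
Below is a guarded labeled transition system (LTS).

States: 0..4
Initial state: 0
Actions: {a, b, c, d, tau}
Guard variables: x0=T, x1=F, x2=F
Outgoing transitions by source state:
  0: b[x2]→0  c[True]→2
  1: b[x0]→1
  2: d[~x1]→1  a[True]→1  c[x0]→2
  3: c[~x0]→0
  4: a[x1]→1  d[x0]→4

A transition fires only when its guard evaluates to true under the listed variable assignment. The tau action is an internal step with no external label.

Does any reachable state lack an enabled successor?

Answer: DEADLOCK-FREE

Analysis:
Reach set: {0,1,2}
  0: c→2  [deg 1]
  1: b→1  [deg 1]
  2: a→1  c→2  d→1  [deg 3]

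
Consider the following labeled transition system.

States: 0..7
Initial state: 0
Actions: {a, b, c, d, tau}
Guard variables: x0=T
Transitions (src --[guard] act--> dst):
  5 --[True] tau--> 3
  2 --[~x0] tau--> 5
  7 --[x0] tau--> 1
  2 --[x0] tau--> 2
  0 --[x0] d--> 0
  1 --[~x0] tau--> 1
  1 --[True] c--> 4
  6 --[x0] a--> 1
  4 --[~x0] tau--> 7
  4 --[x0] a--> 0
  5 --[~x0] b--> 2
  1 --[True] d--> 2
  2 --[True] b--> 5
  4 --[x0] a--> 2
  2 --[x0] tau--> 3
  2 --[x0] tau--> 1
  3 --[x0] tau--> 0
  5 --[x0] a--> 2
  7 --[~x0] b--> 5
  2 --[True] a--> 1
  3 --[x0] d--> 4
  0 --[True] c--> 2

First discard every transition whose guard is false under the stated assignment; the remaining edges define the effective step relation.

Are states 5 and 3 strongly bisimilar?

Answer: NOT BISIMILAR

Working:
Compute ~ classes (split until stable):
  P[0] = {{0,1,2,3,4,5,6,7}}
  P[1] = {{0,1},{2},{3},{4,6},{5},{7}}
  P[2] = {{0},{1},{2},{3},{4},{5},{6},{7}}
stable after 3 split(s): 8 block(s)
class of 5: {5}; class of 3: {3}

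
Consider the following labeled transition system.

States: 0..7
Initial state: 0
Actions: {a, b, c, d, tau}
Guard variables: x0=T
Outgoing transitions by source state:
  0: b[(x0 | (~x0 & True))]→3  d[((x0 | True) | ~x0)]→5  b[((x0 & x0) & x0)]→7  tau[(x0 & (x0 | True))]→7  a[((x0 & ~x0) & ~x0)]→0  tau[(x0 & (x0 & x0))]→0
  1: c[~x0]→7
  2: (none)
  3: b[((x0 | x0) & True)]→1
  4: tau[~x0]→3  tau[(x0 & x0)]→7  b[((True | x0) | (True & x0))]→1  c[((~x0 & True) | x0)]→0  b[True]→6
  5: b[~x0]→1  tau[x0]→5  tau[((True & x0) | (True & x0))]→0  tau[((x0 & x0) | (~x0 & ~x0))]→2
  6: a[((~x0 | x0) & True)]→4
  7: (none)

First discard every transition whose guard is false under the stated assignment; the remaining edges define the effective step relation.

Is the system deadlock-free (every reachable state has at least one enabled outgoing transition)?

Reach set: {0,1,2,3,5,7}
  0: b→3  b→7  d→5  tau→0  tau→7  [5 out]
  1: ∅  [deadlock]
  2: ∅  [deadlock]
  3: b→1  [1 out]
  5: tau→0  tau→2  tau→5  [3 out]
  7: ∅  [deadlock]
trace reaching 1: b·b

Answer: DEADLOCK at state 1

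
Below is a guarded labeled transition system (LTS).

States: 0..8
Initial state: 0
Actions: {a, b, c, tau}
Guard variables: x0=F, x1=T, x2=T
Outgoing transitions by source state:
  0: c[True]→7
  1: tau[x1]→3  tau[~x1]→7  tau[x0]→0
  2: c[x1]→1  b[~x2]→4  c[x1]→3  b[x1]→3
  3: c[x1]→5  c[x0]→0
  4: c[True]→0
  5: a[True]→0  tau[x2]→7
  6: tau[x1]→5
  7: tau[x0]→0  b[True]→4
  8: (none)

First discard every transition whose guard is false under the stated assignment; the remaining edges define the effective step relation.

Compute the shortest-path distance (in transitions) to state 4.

Answer: 2

Working:
Layered search for 4:
  depth 0: {0}
  depth 1: {7}
  depth 2: {4}
depth(4)=2, e.g. c·b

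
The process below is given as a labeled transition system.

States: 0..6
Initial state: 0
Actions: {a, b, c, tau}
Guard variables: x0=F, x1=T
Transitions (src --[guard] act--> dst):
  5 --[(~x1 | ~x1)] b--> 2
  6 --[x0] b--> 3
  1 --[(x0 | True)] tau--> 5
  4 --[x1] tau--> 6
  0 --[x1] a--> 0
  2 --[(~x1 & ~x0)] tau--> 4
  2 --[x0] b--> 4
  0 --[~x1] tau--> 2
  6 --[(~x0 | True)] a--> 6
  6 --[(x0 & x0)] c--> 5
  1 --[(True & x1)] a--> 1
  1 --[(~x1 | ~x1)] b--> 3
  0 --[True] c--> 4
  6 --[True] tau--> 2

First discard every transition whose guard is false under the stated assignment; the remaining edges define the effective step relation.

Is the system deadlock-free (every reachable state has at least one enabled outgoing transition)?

Reach set: {0,2,4,6}
  0: a→0  c→4  [2 out]
  2: ∅  [no exit]
  4: tau→6  [1 out]
  6: a→6  tau→2  [2 out]
trace reaching 2: c·tau·tau

Answer: DEADLOCK at state 2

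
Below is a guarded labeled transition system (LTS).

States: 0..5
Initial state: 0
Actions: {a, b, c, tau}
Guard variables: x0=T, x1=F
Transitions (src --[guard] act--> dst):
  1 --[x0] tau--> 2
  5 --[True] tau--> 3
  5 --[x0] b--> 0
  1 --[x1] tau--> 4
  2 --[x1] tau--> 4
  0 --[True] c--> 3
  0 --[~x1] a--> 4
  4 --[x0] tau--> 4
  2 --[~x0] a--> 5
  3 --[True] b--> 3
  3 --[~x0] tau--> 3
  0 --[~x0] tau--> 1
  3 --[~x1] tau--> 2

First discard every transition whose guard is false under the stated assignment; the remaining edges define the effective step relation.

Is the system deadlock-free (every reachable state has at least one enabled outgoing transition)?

Reachable = {0,2,3,4}
  0: a→4  c→3  [2 exit(s)]
  2: ∅  [deadlock]
  3: b→3  tau→2  [2 exit(s)]
  4: tau→4  [1 exit(s)]
witness 2: c·tau

Answer: DEADLOCK at state 2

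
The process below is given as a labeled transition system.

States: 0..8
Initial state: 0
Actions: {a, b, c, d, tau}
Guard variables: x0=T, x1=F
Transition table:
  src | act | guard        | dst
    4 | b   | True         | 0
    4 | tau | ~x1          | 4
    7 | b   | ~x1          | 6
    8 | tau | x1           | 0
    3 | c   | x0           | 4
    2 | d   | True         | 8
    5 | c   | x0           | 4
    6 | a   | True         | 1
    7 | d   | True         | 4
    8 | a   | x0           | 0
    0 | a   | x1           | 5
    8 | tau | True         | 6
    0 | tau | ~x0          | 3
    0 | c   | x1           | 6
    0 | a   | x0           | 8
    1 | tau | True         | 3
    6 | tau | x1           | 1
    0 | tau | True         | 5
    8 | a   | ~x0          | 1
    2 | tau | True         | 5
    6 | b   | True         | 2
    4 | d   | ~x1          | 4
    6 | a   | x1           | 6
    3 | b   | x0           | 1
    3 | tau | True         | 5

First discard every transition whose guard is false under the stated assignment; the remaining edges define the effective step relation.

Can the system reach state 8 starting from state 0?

Guard filter leaves 18 enabled edge(s).
L0 = {0}
L1 = {5,8}  now seen {0,5,8}
L2 = {4,6}  now seen {0,4,5,6,8}
L3 = {1,2}  now seen {0,1,2,4,5,6,8}
L4 = {3}  now seen {0,1,2,3,4,5,6,8}
R = {0,1,2,3,4,5,6,8}
witness 8: a

Answer: REACHABLE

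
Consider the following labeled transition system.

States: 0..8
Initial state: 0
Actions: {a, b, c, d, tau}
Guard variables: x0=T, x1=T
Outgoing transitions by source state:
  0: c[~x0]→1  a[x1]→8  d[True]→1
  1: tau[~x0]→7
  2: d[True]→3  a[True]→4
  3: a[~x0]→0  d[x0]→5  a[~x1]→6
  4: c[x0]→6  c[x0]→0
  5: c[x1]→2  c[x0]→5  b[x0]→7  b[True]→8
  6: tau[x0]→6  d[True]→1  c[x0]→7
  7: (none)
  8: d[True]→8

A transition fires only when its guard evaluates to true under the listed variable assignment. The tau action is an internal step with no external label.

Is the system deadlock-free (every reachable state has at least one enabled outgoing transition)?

Reach set: {0,1,8}
  0: a→8  d→1  [2 out]
  1: ∅  [deadlock]
  8: d→8  [1 out]
witness 1: d

Answer: DEADLOCK at state 1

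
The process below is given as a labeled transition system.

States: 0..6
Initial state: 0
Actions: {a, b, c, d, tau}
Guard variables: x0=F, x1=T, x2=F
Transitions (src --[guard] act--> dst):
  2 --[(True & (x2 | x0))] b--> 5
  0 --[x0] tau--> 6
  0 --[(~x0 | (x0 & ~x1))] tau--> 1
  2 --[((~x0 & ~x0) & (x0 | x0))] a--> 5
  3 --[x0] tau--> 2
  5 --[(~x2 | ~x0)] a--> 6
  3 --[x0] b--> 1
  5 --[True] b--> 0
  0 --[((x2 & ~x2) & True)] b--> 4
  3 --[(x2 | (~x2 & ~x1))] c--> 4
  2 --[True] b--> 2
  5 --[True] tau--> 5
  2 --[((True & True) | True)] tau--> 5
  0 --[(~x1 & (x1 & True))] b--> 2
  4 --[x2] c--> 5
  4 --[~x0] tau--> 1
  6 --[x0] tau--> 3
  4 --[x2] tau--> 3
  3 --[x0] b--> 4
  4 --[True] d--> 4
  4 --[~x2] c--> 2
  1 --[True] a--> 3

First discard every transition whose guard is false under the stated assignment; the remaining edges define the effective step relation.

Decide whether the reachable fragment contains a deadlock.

Reach set: {0,1,3}
  0: tau→1  [deg 1]
  1: a→3  [deg 1]
  3: ∅  [STUCK]
Path to 3: tau·a

Answer: DEADLOCK at state 3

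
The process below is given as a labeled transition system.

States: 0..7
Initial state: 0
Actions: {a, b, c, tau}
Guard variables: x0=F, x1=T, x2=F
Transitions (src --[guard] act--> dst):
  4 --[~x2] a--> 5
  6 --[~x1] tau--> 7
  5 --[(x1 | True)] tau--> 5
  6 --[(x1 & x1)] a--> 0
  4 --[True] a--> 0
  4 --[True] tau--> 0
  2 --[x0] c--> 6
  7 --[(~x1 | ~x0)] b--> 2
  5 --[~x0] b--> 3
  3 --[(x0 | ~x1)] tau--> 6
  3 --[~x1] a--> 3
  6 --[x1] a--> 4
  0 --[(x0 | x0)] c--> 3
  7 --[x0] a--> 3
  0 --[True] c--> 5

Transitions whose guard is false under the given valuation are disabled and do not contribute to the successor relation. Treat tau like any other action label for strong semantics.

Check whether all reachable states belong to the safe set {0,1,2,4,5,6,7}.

Inv-set: {0,1,2,4,5,6,7}
Reachable = {0,3,5}
  0: safe
  3: ✗ unsafe
  5: safe
counterexample path to 3: c·b

Answer: INVARIANT VIOLATED at state 3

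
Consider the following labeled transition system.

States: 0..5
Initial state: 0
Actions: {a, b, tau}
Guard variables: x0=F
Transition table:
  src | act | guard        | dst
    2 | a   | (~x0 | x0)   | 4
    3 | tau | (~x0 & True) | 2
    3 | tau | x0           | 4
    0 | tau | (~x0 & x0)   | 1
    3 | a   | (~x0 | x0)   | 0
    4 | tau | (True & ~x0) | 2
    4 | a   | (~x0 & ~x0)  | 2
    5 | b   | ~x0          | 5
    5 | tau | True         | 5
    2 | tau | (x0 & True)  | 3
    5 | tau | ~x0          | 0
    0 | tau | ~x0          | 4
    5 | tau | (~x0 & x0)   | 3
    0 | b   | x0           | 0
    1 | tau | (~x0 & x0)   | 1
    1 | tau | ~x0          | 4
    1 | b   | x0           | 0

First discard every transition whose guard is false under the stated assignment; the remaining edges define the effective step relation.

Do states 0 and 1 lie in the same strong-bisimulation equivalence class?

Answer: BISIMILAR

Working:
Bisimulation quotient by refinement:
  P[0] = {{0,1,2,3,4,5}}
  P[1] = {{0,1},{2},{3,4},{5}}
  P[2] = {{0,1},{2},{3},{4},{5}}
stable after 3 split(s): 5 block(s)
[0]={0,1}  [1]={0,1}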